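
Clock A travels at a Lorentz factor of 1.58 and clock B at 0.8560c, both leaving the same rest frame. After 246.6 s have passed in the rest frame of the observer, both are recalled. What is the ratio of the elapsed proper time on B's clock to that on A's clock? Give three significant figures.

τ_B/τ_A = 0.817

A: γ = 1.58. B: γ = 1/√(1 − 0.8560²) = 1/√0.2673 = 1.934.
τ_A/τ_B = γ_B/γ_A = 1.934/1.580 = 1.224, so τ_B/τ_A = 0.8168.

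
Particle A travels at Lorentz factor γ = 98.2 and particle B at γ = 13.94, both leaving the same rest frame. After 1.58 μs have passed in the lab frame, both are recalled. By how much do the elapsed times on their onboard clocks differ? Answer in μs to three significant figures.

|τ_A − τ_B| = 0.0973 μs

A: γ = 98.2; τ_A = 1.58/98.20 = 0.01609 μs.
B: γ = 13.94; τ_B = 1.58/13.94 = 0.1133 μs.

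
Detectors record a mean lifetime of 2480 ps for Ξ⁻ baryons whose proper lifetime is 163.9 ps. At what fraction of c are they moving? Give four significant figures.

v = 0.9978c

γ = Δt/τ₀ = 2480/163.9 = 15.13
β = √(1 − 1/γ²) = √(1 − 0.004368) = √0.9956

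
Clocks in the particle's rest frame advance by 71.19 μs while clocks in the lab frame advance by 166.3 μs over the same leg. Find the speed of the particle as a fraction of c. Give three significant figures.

β = 0.904

The proper time is measured in the particle's rest frame (both events occur at the particle's location); Δt is measured in the lab frame. γ = Δt/τ = 166.3/71.19 = 2.336.
β = √(1 − 1/γ²) = √(1 − 0.1833) = √0.8167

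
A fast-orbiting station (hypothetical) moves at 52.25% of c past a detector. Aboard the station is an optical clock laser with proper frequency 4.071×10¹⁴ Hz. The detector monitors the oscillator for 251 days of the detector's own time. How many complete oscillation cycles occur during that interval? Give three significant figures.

N = 7.53×10²¹

β = 0.5225; γ = 1/√(1 − 0.5225²) = 1/√0.7270 = 1.173
During 251 days of lab time, the oscillator's proper time advances by τ = Δt/γ = 251/1.173 = 214.0 days = 1.849×10⁷ s.
N = f × τ = 4.071×10¹⁴ × 1.849×10⁷ = 7.528×10²¹.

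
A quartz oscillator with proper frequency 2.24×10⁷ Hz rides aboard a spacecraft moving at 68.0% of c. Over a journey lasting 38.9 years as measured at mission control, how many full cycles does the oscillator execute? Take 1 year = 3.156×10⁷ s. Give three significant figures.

β = 0.680; γ = 1/√(1 − 0.680²) = 1/√0.5376 = 1.364
The oscillator's own cycle count is N = f × τ where τ is the proper time aboard the spacecraft. τ = Δt/γ = 38.9/1.364 = 28.52 years = 9.002×10⁸ s.
N = 2.24×10⁷ × 9.002×10⁸ = 2.016×10¹⁶.

N = 2.02×10¹⁶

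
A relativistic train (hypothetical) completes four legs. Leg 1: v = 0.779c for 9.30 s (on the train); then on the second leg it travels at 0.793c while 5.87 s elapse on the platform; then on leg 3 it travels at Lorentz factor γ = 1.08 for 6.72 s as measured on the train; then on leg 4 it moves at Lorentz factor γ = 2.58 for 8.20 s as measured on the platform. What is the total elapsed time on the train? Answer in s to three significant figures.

τ = 22.8 s

Leg 1: 9.30 s is already measured on the train.
Leg 2: γ = 1/√(1 − 0.793²) = 1/√0.3712 = 1.641; τ_2 = 5.87/1.641 = 3.576 s.
Leg 3: 6.72 s is already measured on the train.
Leg 4: γ = 2.58; τ_4 = 8.20/2.580 = 3.178 s.
Total: 9.300 + 3.576 + 6.720 + 3.178 s.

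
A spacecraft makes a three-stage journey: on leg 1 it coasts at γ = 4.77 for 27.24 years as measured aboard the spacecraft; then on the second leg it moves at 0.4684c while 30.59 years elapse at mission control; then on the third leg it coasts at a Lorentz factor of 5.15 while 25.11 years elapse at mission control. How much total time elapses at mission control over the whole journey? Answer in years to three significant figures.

Δt = 186 years

Leg 1: γ = 4.77; Δt_1 = 4.770 × 27.24 = 129.9 years.
Leg 2: 30.59 years is already measured at mission control.
Leg 3: 25.11 years is already measured at mission control.
Total: 129.9 + 30.59 + 25.11 years.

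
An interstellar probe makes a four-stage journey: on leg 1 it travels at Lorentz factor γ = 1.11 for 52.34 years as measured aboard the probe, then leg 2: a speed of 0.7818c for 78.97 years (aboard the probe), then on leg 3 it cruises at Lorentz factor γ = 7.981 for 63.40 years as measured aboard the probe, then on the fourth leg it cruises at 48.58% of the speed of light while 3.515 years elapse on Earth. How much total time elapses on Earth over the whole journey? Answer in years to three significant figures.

Leg 1: γ = 1.11; Δt_1 = 1.110 × 52.34 = 58.10 years.
Leg 2: γ = 1/√(1 − 0.7818²) = 1/√0.3888 = 1.604; Δt_2 = 1.604 × 78.97 = 126.7 years.
Leg 3: γ = 7.981; Δt_3 = 7.981 × 63.40 = 506.0 years.
Leg 4: 3.515 years is already measured on Earth.
Total: 58.10 + 126.7 + 506.0 + 3.515 years.

Δt = 694 years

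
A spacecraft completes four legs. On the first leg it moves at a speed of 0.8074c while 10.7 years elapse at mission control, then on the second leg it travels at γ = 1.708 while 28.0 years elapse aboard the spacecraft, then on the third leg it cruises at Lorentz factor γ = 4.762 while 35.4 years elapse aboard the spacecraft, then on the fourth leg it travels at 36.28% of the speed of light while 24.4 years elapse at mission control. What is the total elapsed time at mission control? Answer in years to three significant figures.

Δt = 251 years

Leg 1: 10.7 years is already measured at mission control.
Leg 2: γ = 1.708; Δt_2 = 1.708 × 28.0 = 47.82 years.
Leg 3: γ = 4.762; Δt_3 = 4.762 × 35.4 = 168.6 years.
Leg 4: 24.4 years is already measured at mission control.
Total: 10.70 + 47.82 + 168.6 + 24.40 years.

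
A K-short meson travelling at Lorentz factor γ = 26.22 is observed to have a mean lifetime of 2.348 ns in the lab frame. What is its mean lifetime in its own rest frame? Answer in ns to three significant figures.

γ = 26.22
The lab-frame lifetime is the dilated interval; the proper lifetime is τ₀ = Δt/γ = 2.348/26.22 ns.

τ₀ = 0.0895 ns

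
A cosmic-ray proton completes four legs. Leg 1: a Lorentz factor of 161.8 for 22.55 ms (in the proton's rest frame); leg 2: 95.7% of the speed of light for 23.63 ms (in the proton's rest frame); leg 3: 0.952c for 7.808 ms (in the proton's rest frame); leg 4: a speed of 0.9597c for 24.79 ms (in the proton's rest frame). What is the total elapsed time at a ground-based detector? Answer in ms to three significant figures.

Δt = 3840 ms

Leg 1: γ = 161.8; Δt_1 = 161.8 × 22.55 = 3649 ms.
Leg 2: β = 0.957; γ = 1/√(1 − 0.957²) = 1/√0.08415 = 3.447; Δt_2 = 3.447 × 23.63 = 81.46 ms.
Leg 3: γ = 1/√(1 − 0.952²) = 1/√0.09370 = 3.267; Δt_3 = 3.267 × 7.808 = 25.51 ms.
Leg 4: γ = 1/√(1 − 0.9597²) = 1/√0.07898 = 3.558; Δt_4 = 3.558 × 24.79 = 88.21 ms.
Total: 3649 + 81.46 + 25.51 + 88.21 ms.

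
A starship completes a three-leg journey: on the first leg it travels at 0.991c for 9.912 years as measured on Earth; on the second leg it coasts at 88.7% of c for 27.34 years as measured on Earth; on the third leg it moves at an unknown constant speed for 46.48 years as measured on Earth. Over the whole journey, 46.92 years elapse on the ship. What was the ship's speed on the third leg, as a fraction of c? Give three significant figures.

Leg 1: γ = 1/√(1 − 0.991²) = 1/√0.01792 = 7.470; τ_1 = 9.912/7.470 = 1.327 years.
Leg 2: β = 0.887; γ = 1/√(1 − 0.887²) = 1/√0.2132 = 2.166; τ_2 = 27.34/2.166 = 12.62 years.
Leg 3: speed unknown; τ_3 = 46.48/γ_3.
Total proper time: 1.327 + 12.62 + τ_3 = 46.92, so τ_3 = 46.92 − 13.95 = 32.97 years.
γ_3 = 46.48/32.97 = 1.410; β = √(1 − 1/γ²) = √0.4969.

β = 0.705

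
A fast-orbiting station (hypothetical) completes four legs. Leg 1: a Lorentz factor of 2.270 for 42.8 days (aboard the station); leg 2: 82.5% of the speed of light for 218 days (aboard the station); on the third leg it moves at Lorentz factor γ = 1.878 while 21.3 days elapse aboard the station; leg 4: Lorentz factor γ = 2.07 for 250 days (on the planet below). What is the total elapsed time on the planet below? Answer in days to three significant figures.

Δt = 773 days

Leg 1: γ = 2.270; Δt_1 = 2.270 × 42.8 = 97.16 days.
Leg 2: β = 0.825; γ = 1/√(1 − 0.825²) = 1/√0.3194 = 1.769; Δt_2 = 1.769 × 218 = 385.8 days.
Leg 3: γ = 1.878; Δt_3 = 1.878 × 21.3 = 40.00 days.
Leg 4: 250 days is already measured on the planet below.
Total: 97.16 + 385.8 + 40.00 + 250.0 days.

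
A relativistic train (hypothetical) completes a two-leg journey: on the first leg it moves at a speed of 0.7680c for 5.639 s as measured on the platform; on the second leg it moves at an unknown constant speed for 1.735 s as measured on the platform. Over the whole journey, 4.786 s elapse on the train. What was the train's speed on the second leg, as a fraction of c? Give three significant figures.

β = 0.736

Leg 1: γ = 1/√(1 − 0.7680²) = 1/√0.4102 = 1.561; τ_1 = 5.639/1.561 = 3.611 s.
Leg 2: speed unknown; τ_2 = 1.735/γ_2.
Total proper time: 3.611 + τ_2 = 4.786, so τ_2 = 4.786 − 3.611 = 1.175 s.
γ_2 = 1.735/1.175 = 1.477; β = √(1 − 1/γ²) = √0.5417.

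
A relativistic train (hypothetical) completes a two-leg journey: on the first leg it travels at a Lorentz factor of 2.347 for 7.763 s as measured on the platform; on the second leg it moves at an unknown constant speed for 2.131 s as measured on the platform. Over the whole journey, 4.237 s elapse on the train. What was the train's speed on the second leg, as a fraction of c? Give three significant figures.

Leg 1: γ = 2.347; τ_1 = 7.763/2.347 = 3.308 s.
Leg 2: speed unknown; τ_2 = 2.131/γ_2.
Total proper time: 3.308 + τ_2 = 4.237, so τ_2 = 4.237 − 3.308 = 0.9294 s.
γ_2 = 2.131/0.9294 = 2.293; β = √(1 − 1/γ²) = √0.8098.

β = 0.900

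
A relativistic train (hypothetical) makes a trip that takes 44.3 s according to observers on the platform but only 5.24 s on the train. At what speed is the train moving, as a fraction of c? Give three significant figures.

The proper time is measured on the train (both events occur at the train's location); Δt is measured on the platform. γ = Δt/τ = 44.3/5.24 = 8.454.
β = √(1 − 1/γ²) = √(1 − 0.01399) = √0.9860

β = 0.993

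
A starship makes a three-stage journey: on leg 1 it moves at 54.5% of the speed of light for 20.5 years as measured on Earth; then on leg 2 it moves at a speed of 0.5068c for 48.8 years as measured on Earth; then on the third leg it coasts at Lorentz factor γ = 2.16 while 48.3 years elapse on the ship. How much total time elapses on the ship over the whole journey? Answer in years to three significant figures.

τ = 108 years

Leg 1: β = 0.545; γ = 1/√(1 − 0.545²) = 1/√0.7030 = 1.193; τ_1 = 20.5/1.193 = 17.19 years.
Leg 2: γ = 1/√(1 − 0.5068²) = 1/√0.7432 = 1.160; τ_2 = 48.8/1.160 = 42.07 years.
Leg 3: 48.3 years is already measured on the ship.
Total: 17.19 + 42.07 + 48.30 years.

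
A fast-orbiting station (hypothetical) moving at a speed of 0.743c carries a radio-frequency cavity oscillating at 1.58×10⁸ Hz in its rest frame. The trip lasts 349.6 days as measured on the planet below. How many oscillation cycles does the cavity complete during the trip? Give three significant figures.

γ = 1/√(1 − 0.743²) = 1/√0.4480 = 1.494
The oscillator's own cycle count is N = f × τ where τ is the proper time aboard the station. τ = Δt/γ = 349.6/1.494 = 234.0 days = 2.022×10⁷ s.
N = 1.58×10⁸ × 2.022×10⁷ = 3.194×10¹⁵.

N = 3.19×10¹⁵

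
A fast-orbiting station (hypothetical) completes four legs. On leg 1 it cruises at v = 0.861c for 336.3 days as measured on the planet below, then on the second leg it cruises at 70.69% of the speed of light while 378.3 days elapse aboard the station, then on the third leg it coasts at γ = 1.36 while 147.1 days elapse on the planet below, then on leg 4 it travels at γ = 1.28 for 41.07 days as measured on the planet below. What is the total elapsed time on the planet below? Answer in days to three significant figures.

Δt = 1060 days

Leg 1: 336.3 days is already measured on the planet below.
Leg 2: β = 0.7069; γ = 1/√(1 − 0.7069²) = 1/√0.5003 = 1.414; Δt_2 = 1.414 × 378.3 = 534.8 days.
Leg 3: 147.1 days is already measured on the planet below.
Leg 4: 41.07 days is already measured on the planet below.
Total: 336.3 + 534.8 + 147.1 + 41.07 days.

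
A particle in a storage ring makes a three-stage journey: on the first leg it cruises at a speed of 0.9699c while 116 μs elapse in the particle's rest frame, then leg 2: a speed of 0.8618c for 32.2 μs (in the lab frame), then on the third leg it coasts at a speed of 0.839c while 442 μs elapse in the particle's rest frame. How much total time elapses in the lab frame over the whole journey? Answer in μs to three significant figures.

Leg 1: γ = 1/√(1 − 0.9699²) = 1/√0.05929 = 4.107; Δt_1 = 4.107 × 116 = 476.4 μs.
Leg 2: 32.2 μs is already measured in the lab frame.
Leg 3: γ = 1/√(1 − 0.839²) = 1/√0.2961 = 1.838; Δt_3 = 1.838 × 442 = 812.3 μs.
Total: 476.4 + 32.20 + 812.3 μs.

Δt = 1320 μs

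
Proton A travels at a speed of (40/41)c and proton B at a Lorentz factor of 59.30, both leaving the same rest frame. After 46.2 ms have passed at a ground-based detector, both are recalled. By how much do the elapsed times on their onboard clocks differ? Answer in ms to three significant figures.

|τ_A − τ_B| = 9.36 ms

A: γ = 1/√(1 − (40/41)²) = 41/9 ≈ 4.556; τ_A = 46.2/4.556 = 10.14 ms.
B: γ = 59.30; τ_B = 46.2/59.30 = 0.7791 ms.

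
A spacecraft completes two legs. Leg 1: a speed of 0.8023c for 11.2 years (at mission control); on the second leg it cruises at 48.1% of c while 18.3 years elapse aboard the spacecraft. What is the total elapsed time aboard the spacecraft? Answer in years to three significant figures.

τ = 25.0 years

Leg 1: γ = 1/√(1 − 0.8023²) = 1/√0.3563 = 1.675; τ_1 = 11.2/1.675 = 6.686 years.
Leg 2: 18.3 years is already measured aboard the spacecraft.
Total: 6.686 + 18.30 years.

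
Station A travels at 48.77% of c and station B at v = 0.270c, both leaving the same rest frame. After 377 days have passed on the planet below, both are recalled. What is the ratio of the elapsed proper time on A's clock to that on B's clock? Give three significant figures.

A: β = 0.4877; γ = 1/√(1 − 0.4877²) = 1/√0.7621 = 1.145. B: γ = 1/√(1 − 0.270²) = 1/√0.9271 = 1.039.
τ_A/τ_B = γ_B/γ_A = 1.039/1.145 = 0.9067, so τ_A/τ_B = 0.9067.

τ_A/τ_B = 0.907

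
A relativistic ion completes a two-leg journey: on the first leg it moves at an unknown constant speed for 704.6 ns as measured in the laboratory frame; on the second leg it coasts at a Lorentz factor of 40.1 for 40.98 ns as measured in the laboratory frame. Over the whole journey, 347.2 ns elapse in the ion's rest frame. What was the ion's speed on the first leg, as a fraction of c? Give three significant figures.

β = 0.871

Leg 1: speed unknown; τ_1 = 704.6/γ_1.
Leg 2: γ = 40.1; τ_2 = 40.98/40.10 = 1.022 ns.
Total proper time: τ_1 + 1.022 = 347.2, so τ_1 = 347.2 − 1.022 = 346.2 ns.
γ_1 = 704.6/346.2 = 2.035; β = √(1 − 1/γ²) = √0.7586.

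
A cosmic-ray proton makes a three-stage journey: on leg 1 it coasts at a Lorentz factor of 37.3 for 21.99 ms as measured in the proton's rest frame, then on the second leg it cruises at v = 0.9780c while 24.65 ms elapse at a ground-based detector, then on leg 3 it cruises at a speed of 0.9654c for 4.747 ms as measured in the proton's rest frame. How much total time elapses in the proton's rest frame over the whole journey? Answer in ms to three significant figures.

τ = 31.9 ms

Leg 1: 21.99 ms is already measured in the proton's rest frame.
Leg 2: γ = 1/√(1 − 0.9780²) = 1/√0.04352 = 4.794; τ_2 = 24.65/4.794 = 5.142 ms.
Leg 3: 4.747 ms is already measured in the proton's rest frame.
Total: 21.99 + 5.142 + 4.747 ms.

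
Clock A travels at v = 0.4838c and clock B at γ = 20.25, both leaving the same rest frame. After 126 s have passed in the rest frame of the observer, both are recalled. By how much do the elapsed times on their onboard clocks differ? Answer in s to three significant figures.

A: γ = 1/√(1 − 0.4838²) = 1/√0.7659 = 1.143; τ_A = 126/1.143 = 110.3 s.
B: γ = 20.25; τ_B = 126/20.25 = 6.222 s.

|τ_A − τ_B| = 104 s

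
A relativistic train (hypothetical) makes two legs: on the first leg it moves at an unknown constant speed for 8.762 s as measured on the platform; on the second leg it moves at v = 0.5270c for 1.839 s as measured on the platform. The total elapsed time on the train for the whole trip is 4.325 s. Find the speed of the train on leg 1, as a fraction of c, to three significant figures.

β = 0.949

Leg 1: speed unknown; τ_1 = 8.762/γ_1.
Leg 2: γ = 1/√(1 − 0.5270²) = 1/√0.7223 = 1.177; τ_2 = 1.839/1.177 = 1.563 s.
Total proper time: τ_1 + 1.563 = 4.325, so τ_1 = 4.325 − 1.563 = 2.762 s.
γ_1 = 8.762/2.762 = 3.172; β = √(1 − 1/γ²) = √0.9006.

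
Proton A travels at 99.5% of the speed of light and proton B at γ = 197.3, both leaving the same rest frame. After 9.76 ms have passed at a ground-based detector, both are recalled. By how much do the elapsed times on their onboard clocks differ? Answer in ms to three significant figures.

|τ_A − τ_B| = 0.925 ms

A: β = 0.995; γ = 1/√(1 − 0.995²) = 1/√0.009975 = 10.01; τ_A = 9.76/10.01 = 0.9748 ms.
B: γ = 197.3; τ_B = 9.76/197.3 = 0.04947 ms.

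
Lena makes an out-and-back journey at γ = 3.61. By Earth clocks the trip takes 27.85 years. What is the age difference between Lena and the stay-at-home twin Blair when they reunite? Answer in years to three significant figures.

Δt − τ = 20.1 years

γ = 3.61
Lena's elapsed proper time: τ = 27.85/3.610 = 7.715 years.
Age gap = Δt − τ = 27.85 − 7.715 years.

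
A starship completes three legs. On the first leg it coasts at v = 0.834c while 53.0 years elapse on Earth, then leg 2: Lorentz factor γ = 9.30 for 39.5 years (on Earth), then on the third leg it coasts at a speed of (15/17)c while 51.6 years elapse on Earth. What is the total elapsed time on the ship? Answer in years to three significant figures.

Leg 1: γ = 1/√(1 − 0.834²) = 1/√0.3044 = 1.812; τ_1 = 53.0/1.812 = 29.24 years.
Leg 2: γ = 9.30; τ_2 = 39.5/9.300 = 4.247 years.
Leg 3: γ = 1/√(1 − (15/17)²) = 17/8 = 2.125; τ_3 = 51.6/2.125 = 24.28 years.
Total: 29.24 + 4.247 + 24.28 years.

τ = 57.8 years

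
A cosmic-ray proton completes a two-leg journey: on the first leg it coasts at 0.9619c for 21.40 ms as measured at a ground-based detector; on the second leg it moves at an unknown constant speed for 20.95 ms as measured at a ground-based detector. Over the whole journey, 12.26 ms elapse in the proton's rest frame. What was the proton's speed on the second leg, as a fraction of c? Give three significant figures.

β = 0.952

Leg 1: γ = 1/√(1 − 0.9619²) = 1/√0.07475 = 3.658; τ_1 = 21.40/3.658 = 5.851 ms.
Leg 2: speed unknown; τ_2 = 20.95/γ_2.
Total proper time: 5.851 + τ_2 = 12.26, so τ_2 = 12.26 − 5.851 = 6.409 ms.
γ_2 = 20.95/6.409 = 3.269; β = √(1 − 1/γ²) = √0.9064.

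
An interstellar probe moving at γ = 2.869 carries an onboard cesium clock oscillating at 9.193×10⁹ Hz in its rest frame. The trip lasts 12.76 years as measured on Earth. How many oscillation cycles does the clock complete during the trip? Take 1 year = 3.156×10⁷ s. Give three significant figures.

N = 1.29×10¹⁸

γ = 2.869
The oscillator's own cycle count is N = f × τ where τ is the proper time aboard the probe. τ = Δt/γ = 12.76/2.869 = 4.448 years = 1.404×10⁸ s.
N = 9.193×10⁹ × 1.404×10⁸ = 1.290×10¹⁸.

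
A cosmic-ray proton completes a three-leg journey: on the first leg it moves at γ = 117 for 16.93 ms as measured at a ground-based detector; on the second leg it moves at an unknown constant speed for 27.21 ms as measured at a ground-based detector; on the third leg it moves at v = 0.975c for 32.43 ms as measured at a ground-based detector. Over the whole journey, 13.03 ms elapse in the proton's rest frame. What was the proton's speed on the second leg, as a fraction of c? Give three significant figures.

β = 0.978

Leg 1: γ = 117; τ_1 = 16.93/117.0 = 0.1447 ms.
Leg 2: speed unknown; τ_2 = 27.21/γ_2.
Leg 3: γ = 1/√(1 − 0.975²) = 1/√0.04938 = 4.500; τ_3 = 32.43/4.500 = 7.206 ms.
Total proper time: 0.1447 + τ_2 + 7.206 = 13.03, so τ_2 = 13.03 − 7.351 = 5.679 ms.
γ_2 = 27.21/5.679 = 4.791; β = √(1 − 1/γ²) = √0.9564.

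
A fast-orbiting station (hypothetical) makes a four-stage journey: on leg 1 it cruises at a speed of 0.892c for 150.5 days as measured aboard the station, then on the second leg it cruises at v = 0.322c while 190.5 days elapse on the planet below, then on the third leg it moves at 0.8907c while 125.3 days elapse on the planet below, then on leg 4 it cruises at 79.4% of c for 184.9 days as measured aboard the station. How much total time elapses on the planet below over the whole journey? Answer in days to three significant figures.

Leg 1: γ = 1/√(1 − 0.892²) = 1/√0.2043 = 2.212; Δt_1 = 2.212 × 150.5 = 332.9 days.
Leg 2: 190.5 days is already measured on the planet below.
Leg 3: 125.3 days is already measured on the planet below.
Leg 4: β = 0.794; γ = 1/√(1 − 0.794²) = 1/√0.3696 = 1.645; Δt_4 = 1.645 × 184.9 = 304.2 days.
Total: 332.9 + 190.5 + 125.3 + 304.2 days.

Δt = 953 days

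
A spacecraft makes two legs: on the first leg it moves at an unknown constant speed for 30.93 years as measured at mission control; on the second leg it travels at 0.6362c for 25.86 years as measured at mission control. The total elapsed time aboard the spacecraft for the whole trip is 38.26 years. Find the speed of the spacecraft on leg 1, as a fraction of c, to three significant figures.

Leg 1: speed unknown; τ_1 = 30.93/γ_1.
Leg 2: γ = 1/√(1 − 0.6362²) = 1/√0.5952 = 1.296; τ_2 = 25.86/1.296 = 19.95 years.
Total proper time: τ_1 + 19.95 = 38.26, so τ_1 = 38.26 − 19.95 = 18.31 years.
γ_1 = 30.93/18.31 = 1.689; β = √(1 − 1/γ²) = √0.6496.

β = 0.806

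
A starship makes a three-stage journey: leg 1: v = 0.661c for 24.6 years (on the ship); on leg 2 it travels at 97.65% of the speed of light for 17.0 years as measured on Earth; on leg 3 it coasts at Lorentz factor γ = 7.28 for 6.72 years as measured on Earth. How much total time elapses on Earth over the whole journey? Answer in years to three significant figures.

Leg 1: γ = 1/√(1 − 0.661²) = 1/√0.5631 = 1.333; Δt_1 = 1.333 × 24.6 = 32.78 years.
Leg 2: 17.0 years is already measured on Earth.
Leg 3: 6.72 years is already measured on Earth.
Total: 32.78 + 17.00 + 6.720 years.

Δt = 56.5 years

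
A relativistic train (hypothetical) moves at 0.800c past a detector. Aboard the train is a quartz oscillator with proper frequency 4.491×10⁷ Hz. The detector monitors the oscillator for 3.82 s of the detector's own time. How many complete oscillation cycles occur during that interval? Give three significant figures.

N = 1.03×10⁸

γ = 1/√(1 − 0.800²) = 1/√0.3600 = 1.667
During 3.82 s of lab time, the oscillator's proper time advances by τ = Δt/γ = 3.82/1.667 = 2.292 s = 2.292×10⁰ s.
N = f × τ = 4.491×10⁷ × 2.292×10⁰ = 1.029×10⁸.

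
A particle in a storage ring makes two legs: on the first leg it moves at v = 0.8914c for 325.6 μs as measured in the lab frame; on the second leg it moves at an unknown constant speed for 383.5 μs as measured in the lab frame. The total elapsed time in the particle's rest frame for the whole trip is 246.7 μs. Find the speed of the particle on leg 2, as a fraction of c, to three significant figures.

β = 0.966

Leg 1: γ = 1/√(1 − 0.8914²) = 1/√0.2054 = 2.206; τ_1 = 325.6/2.206 = 147.6 μs.
Leg 2: speed unknown; τ_2 = 383.5/γ_2.
Total proper time: 147.6 + τ_2 = 246.7, so τ_2 = 246.7 − 147.6 = 99.13 μs.
γ_2 = 383.5/99.13 = 3.869; β = √(1 − 1/γ²) = √0.9332.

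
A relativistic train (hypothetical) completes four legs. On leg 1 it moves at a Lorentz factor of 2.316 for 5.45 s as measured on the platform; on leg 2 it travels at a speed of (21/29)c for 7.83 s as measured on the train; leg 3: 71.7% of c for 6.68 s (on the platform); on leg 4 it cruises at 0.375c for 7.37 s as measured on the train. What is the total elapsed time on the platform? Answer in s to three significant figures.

Leg 1: 5.45 s is already measured on the platform.
Leg 2: γ = 1/√(1 − (21/29)²) = 29/20 = 1.450; Δt_2 = 1.450 × 7.83 = 11.35 s.
Leg 3: 6.68 s is already measured on the platform.
Leg 4: γ = 1/√(1 − 0.375²) = 1/√0.8594 = 1.079; Δt_4 = 1.079 × 7.37 = 7.950 s.
Total: 5.450 + 11.35 + 6.680 + 7.950 s.

Δt = 31.4 s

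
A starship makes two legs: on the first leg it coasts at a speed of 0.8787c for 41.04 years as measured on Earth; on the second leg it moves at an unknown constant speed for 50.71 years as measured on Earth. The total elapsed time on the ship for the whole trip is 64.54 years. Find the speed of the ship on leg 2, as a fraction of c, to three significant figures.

Leg 1: γ = 1/√(1 − 0.8787²) = 1/√0.2279 = 2.095; τ_1 = 41.04/2.095 = 19.59 years.
Leg 2: speed unknown; τ_2 = 50.71/γ_2.
Total proper time: 19.59 + τ_2 = 64.54, so τ_2 = 64.54 − 19.59 = 44.95 years.
γ_2 = 50.71/44.95 = 1.128; β = √(1 − 1/γ²) = √0.2143.

β = 0.463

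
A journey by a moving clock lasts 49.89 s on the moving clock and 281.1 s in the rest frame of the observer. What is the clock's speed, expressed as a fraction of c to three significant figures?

v = 0.984c

The proper time is measured on the moving clock (both events occur at the clock's location); Δt is measured in the rest frame of the observer. γ = Δt/τ = 281.1/49.89 = 5.634.
β = √(1 − 1/γ²) = √(1 − 0.03150) = √0.9685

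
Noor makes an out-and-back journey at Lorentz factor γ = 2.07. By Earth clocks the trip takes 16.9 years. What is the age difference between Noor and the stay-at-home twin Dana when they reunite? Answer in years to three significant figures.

γ = 2.07
Noor's elapsed proper time: τ = 16.9/2.070 = 8.164 years.
Age gap = Δt − τ = 16.9 − 8.164 years.

Δt − τ = 8.74 years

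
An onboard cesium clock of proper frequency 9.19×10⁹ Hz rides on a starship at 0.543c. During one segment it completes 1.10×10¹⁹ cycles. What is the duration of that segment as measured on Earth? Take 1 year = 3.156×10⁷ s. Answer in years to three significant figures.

Δt = 45.2 years

γ = 1/√(1 − 0.543²) = 1/√0.7052 = 1.191
Proper time for N cycles: τ = N/f = 1.10×10¹⁹/(9.19×10⁹) = 1.197×10⁹ s = 37.93 years.
Lab-frame duration Δt = γτ = 1.191 × 37.93 = 45.16 years.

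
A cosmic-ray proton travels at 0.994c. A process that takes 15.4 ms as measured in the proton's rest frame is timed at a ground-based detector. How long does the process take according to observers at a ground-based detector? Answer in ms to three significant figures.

γ = 1/√(1 − 0.994²) = 1/√0.01196 = 9.142
The interval measured in the proton's rest frame is the proper time (both events occur at the same place in that frame); the lab-frame interval is Δt = γτ = 9.142 × 15.4 ms.

Δt = 141 ms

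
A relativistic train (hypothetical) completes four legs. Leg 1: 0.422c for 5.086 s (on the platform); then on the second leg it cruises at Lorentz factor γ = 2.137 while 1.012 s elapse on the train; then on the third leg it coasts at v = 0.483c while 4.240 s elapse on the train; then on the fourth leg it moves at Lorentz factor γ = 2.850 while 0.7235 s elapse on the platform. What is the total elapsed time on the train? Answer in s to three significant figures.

τ = 10.1 s

Leg 1: γ = 1/√(1 − 0.422²) = 1/√0.8219 = 1.103; τ_1 = 5.086/1.103 = 4.611 s.
Leg 2: 1.012 s is already measured on the train.
Leg 3: 4.240 s is already measured on the train.
Leg 4: γ = 2.850; τ_4 = 0.7235/2.850 = 0.2539 s.
Total: 4.611 + 1.012 + 4.240 + 0.2539 s.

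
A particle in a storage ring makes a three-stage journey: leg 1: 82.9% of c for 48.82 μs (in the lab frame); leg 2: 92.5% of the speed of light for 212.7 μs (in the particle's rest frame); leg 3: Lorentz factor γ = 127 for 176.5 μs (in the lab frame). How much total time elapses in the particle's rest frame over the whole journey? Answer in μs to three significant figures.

τ = 241 μs

Leg 1: β = 0.829; γ = 1/√(1 − 0.829²) = 1/√0.3128 = 1.788; τ_1 = 48.82/1.788 = 27.30 μs.
Leg 2: 212.7 μs is already measured in the particle's rest frame.
Leg 3: γ = 127; τ_3 = 176.5/127.0 = 1.390 μs.
Total: 27.30 + 212.7 + 1.390 μs.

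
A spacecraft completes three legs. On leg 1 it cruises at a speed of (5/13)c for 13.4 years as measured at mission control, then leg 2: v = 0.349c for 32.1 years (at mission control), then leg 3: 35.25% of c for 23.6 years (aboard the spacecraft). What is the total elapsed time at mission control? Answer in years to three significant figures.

Leg 1: 13.4 years is already measured at mission control.
Leg 2: 32.1 years is already measured at mission control.
Leg 3: β = 0.3525; γ = 1/√(1 − 0.3525²) = 1/√0.8757 = 1.069; Δt_3 = 1.069 × 23.6 = 25.22 years.
Total: 13.40 + 32.10 + 25.22 years.

Δt = 70.7 years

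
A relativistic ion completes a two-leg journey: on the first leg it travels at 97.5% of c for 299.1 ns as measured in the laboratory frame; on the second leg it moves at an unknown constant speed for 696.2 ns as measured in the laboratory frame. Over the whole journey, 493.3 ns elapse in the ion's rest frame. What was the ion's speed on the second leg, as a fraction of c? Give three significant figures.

Leg 1: β = 0.975; γ = 1/√(1 − 0.975²) = 1/√0.04938 = 4.500; τ_1 = 299.1/4.500 = 66.46 ns.
Leg 2: speed unknown; τ_2 = 696.2/γ_2.
Total proper time: 66.46 + τ_2 = 493.3, so τ_2 = 493.3 − 66.46 = 426.8 ns.
γ_2 = 696.2/426.8 = 1.631; β = √(1 − 1/γ²) = √0.6241.

β = 0.790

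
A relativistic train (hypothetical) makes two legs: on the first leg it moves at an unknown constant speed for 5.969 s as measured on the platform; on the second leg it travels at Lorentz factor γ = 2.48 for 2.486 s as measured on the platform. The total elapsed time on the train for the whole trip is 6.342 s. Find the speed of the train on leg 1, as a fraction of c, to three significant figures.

Leg 1: speed unknown; τ_1 = 5.969/γ_1.
Leg 2: γ = 2.48; τ_2 = 2.486/2.480 = 1.002 s.
Total proper time: τ_1 + 1.002 = 6.342, so τ_1 = 6.342 − 1.002 = 5.340 s.
γ_1 = 5.969/5.340 = 1.118; β = √(1 − 1/γ²) = √0.1998.

β = 0.447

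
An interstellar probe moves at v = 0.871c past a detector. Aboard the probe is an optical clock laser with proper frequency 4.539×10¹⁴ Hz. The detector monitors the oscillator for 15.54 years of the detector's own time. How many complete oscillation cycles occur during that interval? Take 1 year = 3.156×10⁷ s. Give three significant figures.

γ = 1/√(1 − 0.871²) = 1/√0.2414 = 2.035
During 15.54 years of lab time, the oscillator's proper time advances by τ = Δt/γ = 15.54/2.035 = 7.635 years = 2.409×10⁸ s.
N = f × τ = 4.539×10¹⁴ × 2.409×10⁸ = 1.094×10²³.

N = 1.09×10²³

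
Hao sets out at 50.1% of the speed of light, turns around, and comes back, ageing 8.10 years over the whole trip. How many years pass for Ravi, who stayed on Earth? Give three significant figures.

Δt = 9.36 years

β = 0.501; γ = 1/√(1 − 0.501²) = 1/√0.7490 = 1.155
Earth-frame duration is the dilated interval: Δt = γτ = 1.155 × 8.10 years.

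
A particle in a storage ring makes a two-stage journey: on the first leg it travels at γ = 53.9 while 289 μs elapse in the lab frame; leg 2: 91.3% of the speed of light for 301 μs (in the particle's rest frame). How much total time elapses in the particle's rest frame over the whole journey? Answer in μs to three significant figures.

τ = 306 μs

Leg 1: γ = 53.9; τ_1 = 289/53.90 = 5.362 μs.
Leg 2: 301 μs is already measured in the particle's rest frame.
Total: 5.362 + 301.0 μs.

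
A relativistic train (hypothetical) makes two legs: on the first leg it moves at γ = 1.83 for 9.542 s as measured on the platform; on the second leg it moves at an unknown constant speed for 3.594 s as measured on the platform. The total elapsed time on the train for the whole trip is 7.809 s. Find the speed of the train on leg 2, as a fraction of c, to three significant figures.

β = 0.692

Leg 1: γ = 1.83; τ_1 = 9.542/1.830 = 5.214 s.
Leg 2: speed unknown; τ_2 = 3.594/γ_2.
Total proper time: 5.214 + τ_2 = 7.809, so τ_2 = 7.809 − 5.214 = 2.595 s.
γ_2 = 3.594/2.595 = 1.385; β = √(1 − 1/γ²) = √0.4787.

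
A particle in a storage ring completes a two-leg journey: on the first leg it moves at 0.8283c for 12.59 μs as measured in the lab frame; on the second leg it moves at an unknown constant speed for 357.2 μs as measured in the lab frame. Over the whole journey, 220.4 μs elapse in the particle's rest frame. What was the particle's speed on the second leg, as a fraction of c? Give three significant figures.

β = 0.802

Leg 1: γ = 1/√(1 − 0.8283²) = 1/√0.3139 = 1.785; τ_1 = 12.59/1.785 = 7.054 μs.
Leg 2: speed unknown; τ_2 = 357.2/γ_2.
Total proper time: 7.054 + τ_2 = 220.4, so τ_2 = 220.4 − 7.054 = 213.3 μs.
γ_2 = 357.2/213.3 = 1.674; β = √(1 − 1/γ²) = √0.6433.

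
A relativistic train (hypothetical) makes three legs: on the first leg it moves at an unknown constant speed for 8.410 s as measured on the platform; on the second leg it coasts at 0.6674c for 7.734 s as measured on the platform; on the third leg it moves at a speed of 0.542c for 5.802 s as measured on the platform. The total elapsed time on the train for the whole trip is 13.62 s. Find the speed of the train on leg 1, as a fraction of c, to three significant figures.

Leg 1: speed unknown; τ_1 = 8.410/γ_1.
Leg 2: γ = 1/√(1 − 0.6674²) = 1/√0.5546 = 1.343; τ_2 = 7.734/1.343 = 5.760 s.
Leg 3: γ = 1/√(1 − 0.542²) = 1/√0.7062 = 1.190; τ_3 = 5.802/1.190 = 4.876 s.
Total proper time: τ_1 + 5.760 + 4.876 = 13.62, so τ_1 = 13.62 − 10.64 = 2.985 s.
γ_1 = 8.410/2.985 = 2.818; β = √(1 − 1/γ²) = √0.8741.

β = 0.935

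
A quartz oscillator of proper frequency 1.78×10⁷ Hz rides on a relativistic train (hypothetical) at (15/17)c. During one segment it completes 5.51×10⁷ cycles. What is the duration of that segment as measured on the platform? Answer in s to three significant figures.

γ = 1/√(1 − (15/17)²) = 17/8 = 2.125
Proper time for N cycles: τ = N/f = 5.51×10⁷/(1.78×10⁷) = 3.096×10⁰ s = 3.096 s.
Lab-frame duration Δt = γτ = 2.125 × 3.096 = 6.578 s.

Δt = 6.58 s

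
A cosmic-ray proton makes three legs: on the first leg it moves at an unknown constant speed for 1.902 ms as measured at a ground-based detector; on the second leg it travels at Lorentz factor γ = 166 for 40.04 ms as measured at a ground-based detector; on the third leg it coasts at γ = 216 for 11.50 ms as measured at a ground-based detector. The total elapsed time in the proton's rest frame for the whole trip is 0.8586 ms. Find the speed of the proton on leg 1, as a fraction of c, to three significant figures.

Leg 1: speed unknown; τ_1 = 1.902/γ_1.
Leg 2: γ = 166; τ_2 = 40.04/166.0 = 0.2412 ms.
Leg 3: γ = 216; τ_3 = 11.50/216.0 = 0.05324 ms.
Total proper time: τ_1 + 0.2412 + 0.05324 = 0.8586, so τ_1 = 0.8586 − 0.2944 = 0.5642 ms.
γ_1 = 1.902/0.5642 = 3.371; β = √(1 − 1/γ²) = √0.9120.

β = 0.955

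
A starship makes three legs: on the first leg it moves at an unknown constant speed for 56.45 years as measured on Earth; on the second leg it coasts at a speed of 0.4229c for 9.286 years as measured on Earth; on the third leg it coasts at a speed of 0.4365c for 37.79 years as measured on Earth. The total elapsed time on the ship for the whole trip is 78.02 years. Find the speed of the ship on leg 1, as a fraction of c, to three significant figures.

β = 0.776

Leg 1: speed unknown; τ_1 = 56.45/γ_1.
Leg 2: γ = 1/√(1 − 0.4229²) = 1/√0.8212 = 1.104; τ_2 = 9.286/1.104 = 8.415 years.
Leg 3: γ = 1/√(1 − 0.4365²) = 1/√0.8095 = 1.111; τ_3 = 37.79/1.111 = 34.00 years.
Total proper time: τ_1 + 8.415 + 34.00 = 78.02, so τ_1 = 78.02 − 42.41 = 35.61 years.
γ_1 = 56.45/35.61 = 1.585; β = √(1 − 1/γ²) = √0.6022.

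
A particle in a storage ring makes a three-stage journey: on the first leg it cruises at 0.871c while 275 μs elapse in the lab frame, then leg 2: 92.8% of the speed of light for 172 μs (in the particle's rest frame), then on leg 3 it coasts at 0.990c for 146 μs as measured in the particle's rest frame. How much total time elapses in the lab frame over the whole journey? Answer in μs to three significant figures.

Δt = 1770 μs

Leg 1: 275 μs is already measured in the lab frame.
Leg 2: β = 0.928; γ = 1/√(1 − 0.928²) = 1/√0.1388 = 2.684; Δt_2 = 2.684 × 172 = 461.6 μs.
Leg 3: γ = 1/√(1 − 0.990²) = 1/√0.01990 = 7.089; Δt_3 = 7.089 × 146 = 1035 μs.
Total: 275.0 + 461.6 + 1035 μs.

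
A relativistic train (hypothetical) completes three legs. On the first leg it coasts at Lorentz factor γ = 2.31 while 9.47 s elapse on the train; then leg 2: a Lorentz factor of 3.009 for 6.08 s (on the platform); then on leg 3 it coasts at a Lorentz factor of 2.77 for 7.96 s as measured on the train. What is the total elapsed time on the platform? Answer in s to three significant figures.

Δt = 50.0 s

Leg 1: γ = 2.31; Δt_1 = 2.310 × 9.47 = 21.88 s.
Leg 2: 6.08 s is already measured on the platform.
Leg 3: γ = 2.77; Δt_3 = 2.770 × 7.96 = 22.05 s.
Total: 21.88 + 6.080 + 22.05 s.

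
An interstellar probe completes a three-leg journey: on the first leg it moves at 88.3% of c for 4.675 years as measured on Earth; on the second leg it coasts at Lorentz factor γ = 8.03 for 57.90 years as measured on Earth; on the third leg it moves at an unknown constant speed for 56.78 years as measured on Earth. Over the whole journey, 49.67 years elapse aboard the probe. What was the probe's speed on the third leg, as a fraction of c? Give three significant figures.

Leg 1: β = 0.883; γ = 1/√(1 − 0.883²) = 1/√0.2203 = 2.131; τ_1 = 4.675/2.131 = 2.194 years.
Leg 2: γ = 8.03; τ_2 = 57.90/8.030 = 7.210 years.
Leg 3: speed unknown; τ_3 = 56.78/γ_3.
Total proper time: 2.194 + 7.210 + τ_3 = 49.67, so τ_3 = 49.67 − 9.405 = 40.27 years.
γ_3 = 56.78/40.27 = 1.410; β = √(1 − 1/γ²) = √0.4971.

β = 0.705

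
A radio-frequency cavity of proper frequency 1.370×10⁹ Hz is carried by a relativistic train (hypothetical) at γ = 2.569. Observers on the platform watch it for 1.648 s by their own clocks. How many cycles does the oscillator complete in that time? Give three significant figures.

N = 8.79×10⁸

γ = 2.569
During 1.648 s of lab time, the oscillator's proper time advances by τ = Δt/γ = 1.648/2.569 = 0.6415 s = 6.415×10⁻¹ s.
N = f × τ = 1.370×10⁹ × 6.415×10⁻¹ = 8.788×10⁸.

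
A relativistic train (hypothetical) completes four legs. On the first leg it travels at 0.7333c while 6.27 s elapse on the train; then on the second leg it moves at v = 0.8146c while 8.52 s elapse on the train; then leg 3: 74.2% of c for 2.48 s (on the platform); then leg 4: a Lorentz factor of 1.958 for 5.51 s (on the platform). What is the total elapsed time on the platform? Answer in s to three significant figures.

Δt = 31.9 s

Leg 1: γ = 1/√(1 − 0.7333²) = 1/√0.4623 = 1.471; Δt_1 = 1.471 × 6.27 = 9.222 s.
Leg 2: γ = 1/√(1 − 0.8146²) = 1/√0.3364 = 1.724; Δt_2 = 1.724 × 8.52 = 14.69 s.
Leg 3: 2.48 s is already measured on the platform.
Leg 4: 5.51 s is already measured on the platform.
Total: 9.222 + 14.69 + 2.480 + 5.510 s.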